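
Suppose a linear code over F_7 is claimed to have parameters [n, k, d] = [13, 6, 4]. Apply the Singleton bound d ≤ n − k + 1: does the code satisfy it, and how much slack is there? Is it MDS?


Singleton RHS = n − k + 1 = 8, slack = 4, bound satisfied, not MDS.

Singleton bound: d ≤ n − k + 1.
Here n = 13, k = 6, so n − k + 1 = 8.
Given d = 4, check d ≤ 8: YES.
Slack = (n − k + 1) − d = 4.
The code is NOT MDS (slack = 4 > 0).
Description: the claimed parameters are [13, 6, 4]_7; such a code would be non-MDS.


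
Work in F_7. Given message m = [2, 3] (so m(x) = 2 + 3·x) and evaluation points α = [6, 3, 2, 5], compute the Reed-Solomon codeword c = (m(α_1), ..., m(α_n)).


c = [6, 4, 1, 3]

Message polynomial: m(x) = 2 + 3·x (mod 7).
For each evaluation point α_i, compute m(α_i) mod 7:
  α_1 = 6: Horner steps 3 → 6, so m(6) = 6.
  α_2 = 3: Horner steps 3 → 4, so m(3) = 4.
  α_3 = 2: Horner steps 3 → 1, so m(2) = 1.
  α_4 = 5: Horner steps 3 → 3, so m(5) = 3.
Codeword c = [6, 4, 1, 3] ∈ F_7^4.


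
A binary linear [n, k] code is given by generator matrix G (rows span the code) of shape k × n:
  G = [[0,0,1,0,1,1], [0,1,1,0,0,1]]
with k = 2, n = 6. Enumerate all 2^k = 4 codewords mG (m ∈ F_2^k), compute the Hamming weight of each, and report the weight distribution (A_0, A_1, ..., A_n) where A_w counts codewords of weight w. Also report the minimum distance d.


Weight distribution: A_0 = 1, A_2 = 1, A_3 = 2. Minimum distance d = 2.

Enumerate all 2^2 = 4 messages m ∈ F_2^2.
For each, compute codeword c = mG in F_2^6, then tally its weight.
  m = 00 → c = 000000, weight = 0.
  m = 10 → c = 001011, weight = 3.
  m = 01 → c = 011001, weight = 3.
  m = 11 → c = 010010, weight = 2.
Tally weights:
  weight 0: 1 codewords.
  weight 2: 1 codewords.
  weight 3: 2 codewords.
Minimum distance d = smallest w > 0 with A_w > 0 = 2.
Sanity: Σ A_w = 4 = 2^2 = 4 ✓.


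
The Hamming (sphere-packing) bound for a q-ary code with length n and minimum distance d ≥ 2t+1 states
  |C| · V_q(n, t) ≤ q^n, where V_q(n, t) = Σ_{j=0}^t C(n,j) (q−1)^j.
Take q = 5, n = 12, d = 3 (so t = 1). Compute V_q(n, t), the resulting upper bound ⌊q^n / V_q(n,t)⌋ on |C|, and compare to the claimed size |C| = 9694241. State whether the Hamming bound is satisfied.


V_q(n, t) = 49, q^n = 244140625, Hamming bound = 4982461, |C| = 9694241 > bound (violated).

Step 1: Compute V_q(n, t) = Σ_{j=0}^1 C(n, j) (q−1)^j.
  j = 0: C(12,0)·(4)^0 = 1·1 = 1.
  j = 1: C(12,1)·(4)^1 = 12·4 = 48.
  V_q(n, t) = 1 + 48 = 49.
Step 2: q^n = 5^12 = 244140625.
Step 3: Hamming bound ⌊q^n / V_q(n,t)⌋ = ⌊244140625/49⌋ = 4982461.
Step 4: Compare |C| = 9694241 to 4982461: violated.
The claimed |C| lies above the Hamming bound, so no 5-ary code of length 12 with d ≥ 3 can have 9694241 codewords.


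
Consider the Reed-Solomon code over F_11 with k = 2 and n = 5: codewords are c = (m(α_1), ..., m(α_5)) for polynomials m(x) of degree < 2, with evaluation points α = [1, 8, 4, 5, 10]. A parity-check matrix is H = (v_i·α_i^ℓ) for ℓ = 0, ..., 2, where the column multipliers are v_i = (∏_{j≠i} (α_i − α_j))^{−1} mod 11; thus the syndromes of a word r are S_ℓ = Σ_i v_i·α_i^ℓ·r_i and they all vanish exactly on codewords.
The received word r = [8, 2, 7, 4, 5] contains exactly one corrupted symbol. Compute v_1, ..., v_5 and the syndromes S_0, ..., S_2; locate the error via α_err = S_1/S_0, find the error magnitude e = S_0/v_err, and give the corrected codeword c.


S = (9, 1, 5), error at position 4, error magnitude e = 1, c = [8, 2, 7, 3, 5].

Step 1: column multipliers v_i = (∏_{j≠i}(α_i − α_j))^{−1} mod 11.
  i = 1 (α = 1): (1−8)(1−4)(1−5)(1−10) = (−7)·(−3)·(−4)·(−9) = 756 ≡ 8, so v_1 = 8^{−1} = 7 (mod 11).
  i = 2 (α = 8): (8−1)(8−4)(8−5)(8−10) = 7·4·3·(−2) = −168 ≡ 8, so v_2 = 8^{−1} = 7 (mod 11).
  i = 3 (α = 4): (4−1)(4−8)(4−5)(4−10) = 3·(−4)·(−1)·(−6) = −72 ≡ 5, so v_3 = 5^{−1} = 9 (mod 11).
  i = 4 (α = 5): (5−1)(5−8)(5−4)(5−10) = 4·(−3)·1·(−5) = 60 ≡ 5, so v_4 = 5^{−1} = 9 (mod 11).
  i = 5 (α = 10): (10−1)(10−8)(10−4)(10−5) = 9·2·6·5 = 540 ≡ 1, so v_5 = 1^{−1} = 1 (mod 11).
  v = [7, 7, 9, 9, 1].
Step 2: syndromes of r = [8, 2, 7, 4, 5] (all sums mod 11).
  S_0 = Σ v_i r_i = 7·8 + 7·2 + 9·7 + 9·4 + 1·5 = 174 ≡ 9.
  S_1 = Σ v_i α_i r_i = 7·1·8 + 7·8·2 + 9·4·7 + 9·5·4 + 1·10·5 = 650 ≡ 1.
  α_i^2 mod 11 = [1, 9, 5, 3, 1].
  S_2 = Σ v_i α_i^2 r_i = 7·1·8 + 7·9·2 + 9·5·7 + 9·3·4 + 1·1·5 = 610 ≡ 5.
  S = (9, 1, 5) ≠ 0, so r is not a codeword (an error is present).
Step 3: locate the error. For a single error e at position i, S_ℓ = v_i·e·α_i^ℓ, so α_err = S_1/S_0.
  S_0^{−1} = 9^{−1} = 5 (mod 11), so α_err = 1·5 = 5 ≡ 5 = α_4. Error position i = 4.
  Consistency check: S_2/S_1 = 5·1 = 5 ≡ 5 = α_err ✓ (single-error assumption holds).
Step 4: error magnitude e = S_0/v_4 = S_0·∏_{j≠4}(α_4 − α_j) = 9·5 = 45 ≡ 1 (mod 11).
Step 5: correct position 4: c_4 = r_4 − e = 4 − 1 ≡ 3 (mod 11). Hence c = [8, 2, 7, 3, 5].
  Check: interpolating c through the α_i gives m(x) = 1 + 7·x (degree < 2) with m(α_i) = c_i for every i, so c is indeed a codeword.


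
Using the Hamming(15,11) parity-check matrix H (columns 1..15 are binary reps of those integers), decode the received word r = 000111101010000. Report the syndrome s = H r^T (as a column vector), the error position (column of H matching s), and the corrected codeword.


s = (0, 0, 1, 0)^T, error position = 2, corrected codeword c = 010111101010000

Compute s = H r^T mod 2 one row at a time:
  s_1 = 0 + 1 + 0 + 1 + 0 + 0 + 0 + 0 = 2 ≡ 0 (mod 2).
  s_2 = 1 + 1 + 1 + 1 + 0 + 0 + 0 + 0 = 4 ≡ 0 (mod 2).
  s_3 = 0 + 0 + 1 + 1 + 0 + 1 + 0 + 0 = 3 ≡ 1 (mod 2).
  s_4 = 0 + 0 + 1 + 1 + 1 + 1 + 0 + 0 = 4 ≡ 0 (mod 2).
s = (0, 0, 1, 0)^T — this equals column 2 of H (binary 0010), so error is at position 2.
Correct: flip bit 2 of r = 000111101010000 to get c = 010111101010000.


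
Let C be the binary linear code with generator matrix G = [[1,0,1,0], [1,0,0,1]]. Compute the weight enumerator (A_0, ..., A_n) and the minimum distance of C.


Weight distribution: A_0 = 1, A_2 = 3. Minimum distance d = 2.

Enumerate all 2^2 = 4 messages m ∈ F_2^2.
For each, compute codeword c = mG in F_2^4, then tally its weight.
  m = 00 → c = 0000, weight = 0.
  m = 10 → c = 1010, weight = 2.
  m = 01 → c = 1001, weight = 2.
  m = 11 → c = 0011, weight = 2.
Tally weights:
  weight 0: 1 codewords.
  weight 2: 3 codewords.
Minimum distance d = smallest w > 0 with A_w > 0 = 2.
Sanity: Σ A_w = 4 = 2^2 = 4 ✓.


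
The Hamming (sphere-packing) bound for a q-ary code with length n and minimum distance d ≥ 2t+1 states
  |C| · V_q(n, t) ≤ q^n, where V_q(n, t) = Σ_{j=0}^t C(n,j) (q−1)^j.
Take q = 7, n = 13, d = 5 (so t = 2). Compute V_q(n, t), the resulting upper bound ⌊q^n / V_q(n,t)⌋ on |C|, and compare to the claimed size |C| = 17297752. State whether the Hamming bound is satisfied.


V_q(n, t) = 2887, q^n = 96889010407, Hamming bound = 33560446, |C| = 17297752 ≤ bound (satisfied).

Step 1: Compute V_q(n, t) = Σ_{j=0}^2 C(n, j) (q−1)^j.
  j = 0: C(13,0)·(6)^0 = 1·1 = 1.
  j = 1: C(13,1)·(6)^1 = 13·6 = 78.
  j = 2: C(13,2)·(6)^2 = 78·36 = 2808.
  V_q(n, t) = 1 + 78 + 2808 = 2887.
Step 2: q^n = 7^13 = 96889010407.
Step 3: Hamming bound ⌊q^n / V_q(n,t)⌋ = ⌊96889010407/2887⌋ = 33560446.
Step 4: Compare |C| = 17297752 to 33560446: satisfied.
The claimed |C| lies below the Hamming bound.


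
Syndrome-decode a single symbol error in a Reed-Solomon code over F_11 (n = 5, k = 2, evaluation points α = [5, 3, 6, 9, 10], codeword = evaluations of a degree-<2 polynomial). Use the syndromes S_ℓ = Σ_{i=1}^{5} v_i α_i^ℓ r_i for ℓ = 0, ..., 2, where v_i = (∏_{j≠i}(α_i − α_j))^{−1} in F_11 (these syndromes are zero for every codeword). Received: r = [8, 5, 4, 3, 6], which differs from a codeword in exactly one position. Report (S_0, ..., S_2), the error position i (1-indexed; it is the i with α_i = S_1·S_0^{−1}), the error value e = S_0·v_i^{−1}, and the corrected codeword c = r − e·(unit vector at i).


S = (5, 6, 5), error at position 5, error magnitude e = 7, c = [8, 5, 4, 3, 10].

Step 1: column multipliers v_i = (∏_{j≠i}(α_i − α_j))^{−1} mod 11.
  i = 1 (α = 5): (5−3)(5−6)(5−9)(5−10) = 2·(−1)·(−4)·(−5) = −40 ≡ 4, so v_1 = 4^{−1} = 3 (mod 11).
  i = 2 (α = 3): (3−5)(3−6)(3−9)(3−10) = (−2)·(−3)·(−6)·(−7) = 252 ≡ 10, so v_2 = 10^{−1} = 10 (mod 11).
  i = 3 (α = 6): (6−5)(6−3)(6−9)(6−10) = 1·3·(−3)·(−4) = 36 ≡ 3, so v_3 = 3^{−1} = 4 (mod 11).
  i = 4 (α = 9): (9−5)(9−3)(9−6)(9−10) = 4·6·3·(−1) = −72 ≡ 5, so v_4 = 5^{−1} = 9 (mod 11).
  i = 5 (α = 10): (10−5)(10−3)(10−6)(10−9) = 5·7·4·1 = 140 ≡ 8, so v_5 = 8^{−1} = 7 (mod 11).
  v = [3, 10, 4, 9, 7].
Step 2: syndromes of r = [8, 5, 4, 3, 6] (all sums mod 11).
  S_0 = Σ v_i r_i = 3·8 + 10·5 + 4·4 + 9·3 + 7·6 = 159 ≡ 5.
  S_1 = Σ v_i α_i r_i = 3·5·8 + 10·3·5 + 4·6·4 + 9·9·3 + 7·10·6 = 1029 ≡ 6.
  α_i^2 mod 11 = [3, 9, 3, 4, 1].
  S_2 = Σ v_i α_i^2 r_i = 3·3·8 + 10·9·5 + 4·3·4 + 9·4·3 + 7·1·6 = 720 ≡ 5.
  S = (5, 6, 5) ≠ 0, so r is not a codeword (an error is present).
Step 3: locate the error. For a single error e at position i, S_ℓ = v_i·e·α_i^ℓ, so α_err = S_1/S_0.
  S_0^{−1} = 5^{−1} = 9 (mod 11), so α_err = 6·9 = 54 ≡ 10 = α_5. Error position i = 5.
  Consistency check: S_2/S_1 = 5·2 = 10 ≡ 10 = α_err ✓ (single-error assumption holds).
Step 4: error magnitude e = S_0/v_5 = S_0·∏_{j≠5}(α_5 − α_j) = 5·8 = 40 ≡ 7 (mod 11).
Step 5: correct position 5: c_5 = r_5 − e = 6 − 7 ≡ 10 (mod 11). Hence c = [8, 5, 4, 3, 10].
  Check: interpolating c through the α_i gives m(x) = 6 + 7·x (degree < 2) with m(α_i) = c_i for every i, so c is indeed a codeword.


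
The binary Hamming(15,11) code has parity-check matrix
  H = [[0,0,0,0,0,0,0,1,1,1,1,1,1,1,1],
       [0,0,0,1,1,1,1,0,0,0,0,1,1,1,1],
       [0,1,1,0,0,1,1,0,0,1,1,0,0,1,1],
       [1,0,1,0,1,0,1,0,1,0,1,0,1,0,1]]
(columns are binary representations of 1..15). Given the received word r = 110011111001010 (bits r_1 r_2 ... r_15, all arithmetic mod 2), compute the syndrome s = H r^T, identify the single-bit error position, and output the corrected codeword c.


s = (0, 1, 0, 0)^T, error position = 4, corrected codeword c = 110111111001010

Compute s = H r^T mod 2 one row at a time:
  s_1 = 1 + 1 + 0 + 0 + 1 + 0 + 1 + 0 = 4 ≡ 0 (mod 2).
  s_2 = 0 + 1 + 1 + 1 + 1 + 0 + 1 + 0 = 5 ≡ 1 (mod 2).
  s_3 = 1 + 0 + 1 + 1 + 0 + 0 + 1 + 0 = 4 ≡ 0 (mod 2).
  s_4 = 1 + 0 + 1 + 1 + 1 + 0 + 0 + 0 = 4 ≡ 0 (mod 2).
s = (0, 1, 0, 0)^T — this equals column 4 of H (binary 0100), so error is at position 4.
Correct: flip bit 4 of r = 110011111001010 to get c = 110111111001010.


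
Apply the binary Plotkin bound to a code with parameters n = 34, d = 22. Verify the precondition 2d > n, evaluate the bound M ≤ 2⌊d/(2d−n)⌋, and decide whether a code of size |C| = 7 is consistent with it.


Plotkin bound M ≤ 4; given |C| = 7 > bound (violated).

Check applicability: 2d = 44, n = 34.
2d − n = 10 > 0, so Plotkin applies.
Compute d/(2d−n) = 22/10 ≈ 2.2000.
⌊d/(2d−n)⌋ = 2.
Plotkin bound: M ≤ 2·2 = 4.
Given |C| = 7, check: VIOLATED.
This |C| is above the Plotkin bound, so no binary code with n = 34, d = 22 and 7 codewords exists.


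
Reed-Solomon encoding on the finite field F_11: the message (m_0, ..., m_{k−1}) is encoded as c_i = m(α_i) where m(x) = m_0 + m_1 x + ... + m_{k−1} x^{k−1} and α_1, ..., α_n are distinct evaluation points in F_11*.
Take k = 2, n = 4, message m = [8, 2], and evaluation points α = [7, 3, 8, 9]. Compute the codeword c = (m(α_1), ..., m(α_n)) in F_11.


c = [0, 3, 2, 4]

Message polynomial: m(x) = 8 + 2·x (mod 11).
For each evaluation point α_i, compute m(α_i) mod 11:
  α_1 = 7: Horner steps 2 → 0, so m(7) = 0.
  α_2 = 3: Horner steps 2 → 3, so m(3) = 3.
  α_3 = 8: Horner steps 2 → 2, so m(8) = 2.
  α_4 = 9: Horner steps 2 → 4, so m(9) = 4.
Codeword c = [0, 3, 2, 4] ∈ F_11^4.


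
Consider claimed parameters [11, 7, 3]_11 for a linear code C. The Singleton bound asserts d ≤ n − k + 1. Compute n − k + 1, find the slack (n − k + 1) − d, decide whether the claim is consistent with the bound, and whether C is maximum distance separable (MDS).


Singleton RHS = n − k + 1 = 5, slack = 2, bound satisfied, not MDS.

Singleton bound: d ≤ n − k + 1.
Here n = 11, k = 7, so n − k + 1 = 5.
Given d = 3, check d ≤ 5: YES.
Slack = (n − k + 1) − d = 2.
The code is NOT MDS (slack = 2 > 0).
Description: the claimed parameters are [11, 7, 3]_11; such a code would be non-MDS.


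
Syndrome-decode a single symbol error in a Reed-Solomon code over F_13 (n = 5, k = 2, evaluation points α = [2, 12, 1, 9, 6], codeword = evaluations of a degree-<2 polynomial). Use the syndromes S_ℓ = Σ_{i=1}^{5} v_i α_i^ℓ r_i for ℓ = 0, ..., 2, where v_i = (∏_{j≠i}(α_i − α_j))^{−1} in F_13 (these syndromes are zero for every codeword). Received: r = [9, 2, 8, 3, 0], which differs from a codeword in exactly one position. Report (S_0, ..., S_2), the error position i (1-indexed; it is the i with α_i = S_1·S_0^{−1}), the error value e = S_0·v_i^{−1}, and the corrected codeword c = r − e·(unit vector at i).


S = (12, 1, 12), error at position 2, error magnitude e = 9, c = [9, 6, 8, 3, 0].

Step 1: column multipliers v_i = (∏_{j≠i}(α_i − α_j))^{−1} mod 13.
  i = 1 (α = 2): (2−12)(2−1)(2−9)(2−6) = (−10)·1·(−7)·(−4) = −280 ≡ 6, so v_1 = 6^{−1} = 11 (mod 13).
  i = 2 (α = 12): (12−2)(12−1)(12−9)(12−6) = 10·11·3·6 = 1980 ≡ 4, so v_2 = 4^{−1} = 10 (mod 13).
  i = 3 (α = 1): (1−2)(1−12)(1−9)(1−6) = (−1)·(−11)·(−8)·(−5) = 440 ≡ 11, so v_3 = 11^{−1} = 6 (mod 13).
  i = 4 (α = 9): (9−2)(9−12)(9−1)(9−6) = 7·(−3)·8·3 = −504 ≡ 3, so v_4 = 3^{−1} = 9 (mod 13).
  i = 5 (α = 6): (6−2)(6−12)(6−1)(6−9) = 4·(−6)·5·(−3) = 360 ≡ 9, so v_5 = 9^{−1} = 3 (mod 13).
  v = [11, 10, 6, 9, 3].
Step 2: syndromes of r = [9, 2, 8, 3, 0] (all sums mod 13).
  S_0 = Σ v_i r_i = 11·9 + 10·2 + 6·8 + 9·3 + 3·0 = 194 ≡ 12.
  S_1 = Σ v_i α_i r_i = 11·2·9 + 10·12·2 + 6·1·8 + 9·9·3 + 3·6·0 = 729 ≡ 1.
  α_i^2 mod 13 = [4, 1, 1, 3, 10].
  S_2 = Σ v_i α_i^2 r_i = 11·4·9 + 10·1·2 + 6·1·8 + 9·3·3 + 3·10·0 = 545 ≡ 12.
  S = (12, 1, 12) ≠ 0, so r is not a codeword (an error is present).
Step 3: locate the error. For a single error e at position i, S_ℓ = v_i·e·α_i^ℓ, so α_err = S_1/S_0.
  S_0^{−1} = 12^{−1} = 12 (mod 13), so α_err = 1·12 = 12 ≡ 12 = α_2. Error position i = 2.
  Consistency check: S_2/S_1 = 12·1 = 12 ≡ 12 = α_err ✓ (single-error assumption holds).
Step 4: error magnitude e = S_0/v_2 = S_0·∏_{j≠2}(α_2 − α_j) = 12·4 = 48 ≡ 9 (mod 13).
Step 5: correct position 2: c_2 = r_2 − e = 2 − 9 ≡ 6 (mod 13). Hence c = [9, 6, 8, 3, 0].
  Check: interpolating c through the α_i gives m(x) = 7 + 1·x (degree < 2) with m(α_i) = c_i for every i, so c is indeed a codeword.


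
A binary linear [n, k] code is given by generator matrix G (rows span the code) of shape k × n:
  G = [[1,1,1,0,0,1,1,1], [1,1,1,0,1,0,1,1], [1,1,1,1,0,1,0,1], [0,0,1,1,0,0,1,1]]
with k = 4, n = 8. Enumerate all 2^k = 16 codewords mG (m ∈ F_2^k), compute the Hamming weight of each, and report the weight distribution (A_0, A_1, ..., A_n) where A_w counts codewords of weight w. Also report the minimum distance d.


Weight distribution: A_0 = 1, A_2 = 3, A_4 = 7, A_6 = 5. Minimum distance d = 2.

Enumerate all 2^4 = 16 messages m ∈ F_2^4.
For each, compute codeword c = mG in F_2^8, then tally its weight.
  m = 0000 → c = 00000000, weight = 0.
  m = 1000 → c = 11100111, weight = 6.
  m = 0100 → c = 11101011, weight = 6.
  m = 1100 → c = 00001100, weight = 2.
  m = 0010 → c = 11110101, weight = 6.
  m = 1010 → c = 00010010, weight = 2.
  m = 0110 → c = 00011110, weight = 4.
  m = 1110 → c = 11111001, weight = 6.
  m = 0001 → c = 00110011, weight = 4.
  m = 1001 → c = 11010100, weight = 4.
  m = 0101 → c = 11011000, weight = 4.
  m = 1101 → c = 00111111, weight = 6.
  m = 0011 → c = 11000110, weight = 4.
  m = 1011 → c = 00100001, weight = 2.
  m = 0111 → c = 00101101, weight = 4.
  m = 1111 → c = 11001010, weight = 4.
Tally weights:
  weight 0: 1 codewords.
  weight 2: 3 codewords.
  weight 4: 7 codewords.
  weight 6: 5 codewords.
Minimum distance d = smallest w > 0 with A_w > 0 = 2.
Sanity: Σ A_w = 16 = 2^4 = 16 ✓.


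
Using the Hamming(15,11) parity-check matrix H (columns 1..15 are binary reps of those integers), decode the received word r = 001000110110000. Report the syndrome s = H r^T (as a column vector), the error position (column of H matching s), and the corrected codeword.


s = (1, 1, 0, 1)^T, error position = 13, corrected codeword c = 001000110110100

Compute s = H r^T mod 2 one row at a time:
  s_1 = 1 + 0 + 1 + 1 + 0 + 0 + 0 + 0 = 3 ≡ 1 (mod 2).
  s_2 = 0 + 0 + 0 + 1 + 0 + 0 + 0 + 0 = 1 ≡ 1 (mod 2).
  s_3 = 0 + 1 + 0 + 1 + 1 + 1 + 0 + 0 = 4 ≡ 0 (mod 2).
  s_4 = 0 + 1 + 0 + 1 + 0 + 1 + 0 + 0 = 3 ≡ 1 (mod 2).
s = (1, 1, 0, 1)^T — this equals column 13 of H (binary 1101), so error is at position 13.
Correct: flip bit 13 of r = 001000110110000 to get c = 001000110110100.


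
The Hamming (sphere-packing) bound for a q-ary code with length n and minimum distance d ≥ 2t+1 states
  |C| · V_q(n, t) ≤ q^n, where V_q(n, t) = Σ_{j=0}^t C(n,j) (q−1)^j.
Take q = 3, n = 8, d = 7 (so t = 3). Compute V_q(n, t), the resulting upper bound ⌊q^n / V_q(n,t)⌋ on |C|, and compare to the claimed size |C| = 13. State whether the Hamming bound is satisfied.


V_q(n, t) = 577, q^n = 6561, Hamming bound = 11, |C| = 13 > bound (violated).

Step 1: Compute V_q(n, t) = Σ_{j=0}^3 C(n, j) (q−1)^j.
  j = 0: C(8,0)·(2)^0 = 1·1 = 1.
  j = 1: C(8,1)·(2)^1 = 8·2 = 16.
  j = 2: C(8,2)·(2)^2 = 28·4 = 112.
  j = 3: C(8,3)·(2)^3 = 56·8 = 448.
  V_q(n, t) = 1 + 16 + 112 + 448 = 577.
Step 2: q^n = 3^8 = 6561.
Step 3: Hamming bound ⌊q^n / V_q(n,t)⌋ = ⌊6561/577⌋ = 11.
Step 4: Compare |C| = 13 to 11: violated.
The claimed |C| lies above the Hamming bound, so no 3-ary code of length 8 with d ≥ 7 can have 13 codewords.


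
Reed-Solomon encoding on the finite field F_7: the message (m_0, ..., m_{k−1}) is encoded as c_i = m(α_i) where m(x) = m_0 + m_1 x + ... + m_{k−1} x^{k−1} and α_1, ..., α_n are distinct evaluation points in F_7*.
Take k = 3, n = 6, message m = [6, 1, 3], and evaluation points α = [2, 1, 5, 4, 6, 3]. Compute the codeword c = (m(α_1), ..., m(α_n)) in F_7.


c = [6, 3, 2, 2, 1, 1]

Message polynomial: m(x) = 6 + 1·x + 3·x^2 (mod 7).
For each evaluation point α_i, compute m(α_i) mod 7:
  α_1 = 2: Horner steps 3 → 0 → 6, so m(2) = 6.
  α_2 = 1: Horner steps 3 → 4 → 3, so m(1) = 3.
  α_3 = 5: Horner steps 3 → 2 → 2, so m(5) = 2.
  α_4 = 4: Horner steps 3 → 6 → 2, so m(4) = 2.
  α_5 = 6: Horner steps 3 → 5 → 1, so m(6) = 1.
  α_6 = 3: Horner steps 3 → 3 → 1, so m(3) = 1.
Codeword c = [6, 3, 2, 2, 1, 1] ∈ F_7^6.


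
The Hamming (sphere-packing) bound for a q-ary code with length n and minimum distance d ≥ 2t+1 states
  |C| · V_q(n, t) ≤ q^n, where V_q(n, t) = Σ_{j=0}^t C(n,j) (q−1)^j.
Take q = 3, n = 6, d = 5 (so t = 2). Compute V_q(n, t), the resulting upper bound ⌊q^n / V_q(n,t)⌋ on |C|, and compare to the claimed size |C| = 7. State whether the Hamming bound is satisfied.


V_q(n, t) = 73, q^n = 729, Hamming bound = 9, |C| = 7 ≤ bound (satisfied).

Step 1: Compute V_q(n, t) = Σ_{j=0}^2 C(n, j) (q−1)^j.
  j = 0: C(6,0)·(2)^0 = 1·1 = 1.
  j = 1: C(6,1)·(2)^1 = 6·2 = 12.
  j = 2: C(6,2)·(2)^2 = 15·4 = 60.
  V_q(n, t) = 1 + 12 + 60 = 73.
Step 2: q^n = 3^6 = 729.
Step 3: Hamming bound ⌊q^n / V_q(n,t)⌋ = ⌊729/73⌋ = 9.
Step 4: Compare |C| = 7 to 9: satisfied.
The claimed |C| lies below the Hamming bound.


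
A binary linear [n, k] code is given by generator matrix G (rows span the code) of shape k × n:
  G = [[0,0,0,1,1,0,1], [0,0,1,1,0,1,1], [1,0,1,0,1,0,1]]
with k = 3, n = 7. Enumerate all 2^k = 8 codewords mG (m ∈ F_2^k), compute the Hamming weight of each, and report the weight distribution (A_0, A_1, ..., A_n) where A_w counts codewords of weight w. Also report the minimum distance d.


Weight distribution: A_0 = 1, A_3 = 4, A_4 = 3. Minimum distance d = 3.

Enumerate all 2^3 = 8 messages m ∈ F_2^3.
For each, compute codeword c = mG in F_2^7, then tally its weight.
  m = 000 → c = 0000000, weight = 0.
  m = 100 → c = 0001101, weight = 3.
  m = 010 → c = 0011011, weight = 4.
  m = 110 → c = 0010110, weight = 3.
  m = 001 → c = 1010101, weight = 4.
  m = 101 → c = 1011000, weight = 3.
  m = 011 → c = 1001110, weight = 4.
  m = 111 → c = 1000011, weight = 3.
Tally weights:
  weight 0: 1 codewords.
  weight 3: 4 codewords.
  weight 4: 3 codewords.
Minimum distance d = smallest w > 0 with A_w > 0 = 3.
Sanity: Σ A_w = 8 = 2^3 = 8 ✓.


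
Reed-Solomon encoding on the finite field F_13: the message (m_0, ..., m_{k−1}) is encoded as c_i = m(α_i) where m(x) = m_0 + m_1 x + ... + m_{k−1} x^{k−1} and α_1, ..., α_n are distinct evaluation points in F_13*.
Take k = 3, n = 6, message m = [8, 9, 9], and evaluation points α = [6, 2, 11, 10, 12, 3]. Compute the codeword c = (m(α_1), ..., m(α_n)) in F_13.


c = [9, 10, 0, 10, 8, 12]

Message polynomial: m(x) = 8 + 9·x + 9·x^2 (mod 13).
For each evaluation point α_i, compute m(α_i) mod 13:
  α_1 = 6: Horner steps 9 → 11 → 9, so m(6) = 9.
  α_2 = 2: Horner steps 9 → 1 → 10, so m(2) = 10.
  α_3 = 11: Horner steps 9 → 4 → 0, so m(11) = 0.
  α_4 = 10: Horner steps 9 → 8 → 10, so m(10) = 10.
  α_5 = 12: Horner steps 9 → 0 → 8, so m(12) = 8.
  α_6 = 3: Horner steps 9 → 10 → 12, so m(3) = 12.
Codeword c = [9, 10, 0, 10, 8, 12] ∈ F_13^6.


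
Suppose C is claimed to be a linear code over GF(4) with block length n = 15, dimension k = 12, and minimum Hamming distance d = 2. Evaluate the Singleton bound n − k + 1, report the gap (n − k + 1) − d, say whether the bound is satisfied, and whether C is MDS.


Singleton RHS = n − k + 1 = 4, slack = 2, bound satisfied, not MDS.

Singleton bound: d ≤ n − k + 1.
Here n = 15, k = 12, so n − k + 1 = 4.
Given d = 2, check d ≤ 4: YES.
Slack = (n − k + 1) − d = 2.
The code is NOT MDS (slack = 2 > 0).
Description: the claimed parameters are [15, 12, 2]_4; such a code would be non-MDS.


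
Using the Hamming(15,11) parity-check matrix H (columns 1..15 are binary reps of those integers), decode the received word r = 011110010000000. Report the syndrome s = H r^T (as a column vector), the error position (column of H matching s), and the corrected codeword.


s = (1, 0, 0, 0)^T, error position = 8, corrected codeword c = 011110000000000

Compute s = H r^T mod 2 one row at a time:
  s_1 = 1 + 0 + 0 + 0 + 0 + 0 + 0 + 0 = 1 ≡ 1 (mod 2).
  s_2 = 1 + 1 + 0 + 0 + 0 + 0 + 0 + 0 = 2 ≡ 0 (mod 2).
  s_3 = 1 + 1 + 0 + 0 + 0 + 0 + 0 + 0 = 2 ≡ 0 (mod 2).
  s_4 = 0 + 1 + 1 + 0 + 0 + 0 + 0 + 0 = 2 ≡ 0 (mod 2).
s = (1, 0, 0, 0)^T — this equals column 8 of H (binary 1000), so error is at position 8.
Correct: flip bit 8 of r = 011110010000000 to get c = 011110000000000.


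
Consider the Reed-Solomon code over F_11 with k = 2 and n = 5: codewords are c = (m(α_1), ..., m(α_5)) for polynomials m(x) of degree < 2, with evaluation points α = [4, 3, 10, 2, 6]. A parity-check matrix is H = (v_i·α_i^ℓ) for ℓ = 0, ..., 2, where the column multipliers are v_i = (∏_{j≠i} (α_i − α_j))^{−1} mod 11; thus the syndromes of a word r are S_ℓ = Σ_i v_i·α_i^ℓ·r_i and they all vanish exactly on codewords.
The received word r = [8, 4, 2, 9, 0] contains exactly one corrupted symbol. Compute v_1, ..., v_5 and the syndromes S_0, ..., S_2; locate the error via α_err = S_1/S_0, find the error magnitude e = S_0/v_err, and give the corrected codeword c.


S = (10, 7, 6), error at position 1, error magnitude e = 9, c = [10, 4, 2, 9, 0].

Step 1: column multipliers v_i = (∏_{j≠i}(α_i − α_j))^{−1} mod 11.
  i = 1 (α = 4): (4−3)(4−10)(4−2)(4−6) = 1·(−6)·2·(−2) = 24 ≡ 2, so v_1 = 2^{−1} = 6 (mod 11).
  i = 2 (α = 3): (3−4)(3−10)(3−2)(3−6) = (−1)·(−7)·1·(−3) = −21 ≡ 1, so v_2 = 1^{−1} = 1 (mod 11).
  i = 3 (α = 10): (10−4)(10−3)(10−2)(10−6) = 6·7·8·4 = 1344 ≡ 2, so v_3 = 2^{−1} = 6 (mod 11).
  i = 4 (α = 2): (2−4)(2−3)(2−10)(2−6) = (−2)·(−1)·(−8)·(−4) = 64 ≡ 9, so v_4 = 9^{−1} = 5 (mod 11).
  i = 5 (α = 6): (6−4)(6−3)(6−10)(6−2) = 2·3·(−4)·4 = −96 ≡ 3, so v_5 = 3^{−1} = 4 (mod 11).
  v = [6, 1, 6, 5, 4].
Step 2: syndromes of r = [8, 4, 2, 9, 0] (all sums mod 11).
  S_0 = Σ v_i r_i = 6·8 + 1·4 + 6·2 + 5·9 + 4·0 = 109 ≡ 10.
  S_1 = Σ v_i α_i r_i = 6·4·8 + 1·3·4 + 6·10·2 + 5·2·9 + 4·6·0 = 414 ≡ 7.
  α_i^2 mod 11 = [5, 9, 1, 4, 3].
  S_2 = Σ v_i α_i^2 r_i = 6·5·8 + 1·9·4 + 6·1·2 + 5·4·9 + 4·3·0 = 468 ≡ 6.
  S = (10, 7, 6) ≠ 0, so r is not a codeword (an error is present).
Step 3: locate the error. For a single error e at position i, S_ℓ = v_i·e·α_i^ℓ, so α_err = S_1/S_0.
  S_0^{−1} = 10^{−1} = 10 (mod 11), so α_err = 7·10 = 70 ≡ 4 = α_1. Error position i = 1.
  Consistency check: S_2/S_1 = 6·8 = 48 ≡ 4 = α_err ✓ (single-error assumption holds).
Step 4: error magnitude e = S_0/v_1 = S_0·∏_{j≠1}(α_1 − α_j) = 10·2 = 20 ≡ 9 (mod 11).
Step 5: correct position 1: c_1 = r_1 − e = 8 − 9 ≡ 10 (mod 11). Hence c = [10, 4, 2, 9, 0].
  Check: interpolating c through the α_i gives m(x) = 8 + 6·x (degree < 2) with m(α_i) = c_i for every i, so c is indeed a codeword.


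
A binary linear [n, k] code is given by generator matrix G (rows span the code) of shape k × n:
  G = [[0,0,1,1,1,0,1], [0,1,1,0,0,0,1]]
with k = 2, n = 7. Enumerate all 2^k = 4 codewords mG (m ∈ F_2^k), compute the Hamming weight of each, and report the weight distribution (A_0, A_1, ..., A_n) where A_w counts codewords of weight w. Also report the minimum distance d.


Weight distribution: A_0 = 1, A_3 = 2, A_4 = 1. Minimum distance d = 3.

Enumerate all 2^2 = 4 messages m ∈ F_2^2.
For each, compute codeword c = mG in F_2^7, then tally its weight.
  m = 00 → c = 0000000, weight = 0.
  m = 10 → c = 0011101, weight = 4.
  m = 01 → c = 0110001, weight = 3.
  m = 11 → c = 0101100, weight = 3.
Tally weights:
  weight 0: 1 codewords.
  weight 3: 2 codewords.
  weight 4: 1 codewords.
Minimum distance d = smallest w > 0 with A_w > 0 = 3.
Sanity: Σ A_w = 4 = 2^2 = 4 ✓.


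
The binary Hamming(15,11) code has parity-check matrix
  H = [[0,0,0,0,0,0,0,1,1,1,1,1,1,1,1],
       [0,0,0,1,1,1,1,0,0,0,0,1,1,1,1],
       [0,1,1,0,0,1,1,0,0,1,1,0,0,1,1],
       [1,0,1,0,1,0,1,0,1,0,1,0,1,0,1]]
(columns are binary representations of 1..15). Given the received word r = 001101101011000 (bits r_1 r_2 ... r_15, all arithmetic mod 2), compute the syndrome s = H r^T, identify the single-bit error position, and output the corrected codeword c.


s = (1, 0, 0, 0)^T, error position = 8, corrected codeword c = 001101111011000

Compute s = H r^T mod 2 one row at a time:
  s_1 = 0 + 1 + 0 + 1 + 1 + 0 + 0 + 0 = 3 ≡ 1 (mod 2).
  s_2 = 1 + 0 + 1 + 1 + 1 + 0 + 0 + 0 = 4 ≡ 0 (mod 2).
  s_3 = 0 + 1 + 1 + 1 + 0 + 1 + 0 + 0 = 4 ≡ 0 (mod 2).
  s_4 = 0 + 1 + 0 + 1 + 1 + 1 + 0 + 0 = 4 ≡ 0 (mod 2).
s = (1, 0, 0, 0)^T — this equals column 8 of H (binary 1000), so error is at position 8.
Correct: flip bit 8 of r = 001101101011000 to get c = 001101111011000.


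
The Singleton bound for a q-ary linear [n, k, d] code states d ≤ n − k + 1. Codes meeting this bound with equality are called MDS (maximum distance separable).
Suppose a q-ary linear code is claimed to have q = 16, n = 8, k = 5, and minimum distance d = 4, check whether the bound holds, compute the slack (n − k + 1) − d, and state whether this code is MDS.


Singleton RHS = n − k + 1 = 4, slack = 0, bound satisfied, MDS.

Singleton bound: d ≤ n − k + 1.
Here n = 8, k = 5, so n − k + 1 = 4.
Given d = 4, check d ≤ 4: YES.
Slack = (n − k + 1) − d = 0.
The code is MDS (slack = 0).
Description: the claimed parameters are [8, 5, 4]_16; such a code would be MDS (meets Singleton bound).


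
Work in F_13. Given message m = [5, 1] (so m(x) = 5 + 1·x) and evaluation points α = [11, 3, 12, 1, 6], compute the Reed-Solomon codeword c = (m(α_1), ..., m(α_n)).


c = [3, 8, 4, 6, 11]

Message polynomial: m(x) = 5 + 1·x (mod 13).
For each evaluation point α_i, compute m(α_i) mod 13:
  α_1 = 11: Horner steps 1 → 3, so m(11) = 3.
  α_2 = 3: Horner steps 1 → 8, so m(3) = 8.
  α_3 = 12: Horner steps 1 → 4, so m(12) = 4.
  α_4 = 1: Horner steps 1 → 6, so m(1) = 6.
  α_5 = 6: Horner steps 1 → 11, so m(6) = 11.
Codeword c = [3, 8, 4, 6, 11] ∈ F_13^5.


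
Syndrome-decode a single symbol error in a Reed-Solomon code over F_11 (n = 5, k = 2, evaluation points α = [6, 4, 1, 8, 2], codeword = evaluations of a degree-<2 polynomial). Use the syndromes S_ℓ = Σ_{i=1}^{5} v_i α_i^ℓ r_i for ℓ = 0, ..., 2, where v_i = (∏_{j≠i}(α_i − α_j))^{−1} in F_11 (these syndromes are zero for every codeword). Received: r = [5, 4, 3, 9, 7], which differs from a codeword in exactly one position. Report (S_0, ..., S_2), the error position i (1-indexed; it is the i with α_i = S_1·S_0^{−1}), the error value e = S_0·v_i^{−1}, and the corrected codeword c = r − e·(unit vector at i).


S = (6, 3, 7), error at position 1, error magnitude e = 4, c = [1, 4, 3, 9, 7].

Step 1: column multipliers v_i = (∏_{j≠i}(α_i − α_j))^{−1} mod 11.
  i = 1 (α = 6): (6−4)(6−1)(6−8)(6−2) = 2·5·(−2)·4 = −80 ≡ 8, so v_1 = 8^{−1} = 7 (mod 11).
  i = 2 (α = 4): (4−6)(4−1)(4−8)(4−2) = (−2)·3·(−4)·2 = 48 ≡ 4, so v_2 = 4^{−1} = 3 (mod 11).
  i = 3 (α = 1): (1−6)(1−4)(1−8)(1−2) = (−5)·(−3)·(−7)·(−1) = 105 ≡ 6, so v_3 = 6^{−1} = 2 (mod 11).
  i = 4 (α = 8): (8−6)(8−4)(8−1)(8−2) = 2·4·7·6 = 336 ≡ 6, so v_4 = 6^{−1} = 2 (mod 11).
  i = 5 (α = 2): (2−6)(2−4)(2−1)(2−8) = (−4)·(−2)·1·(−6) = −48 ≡ 7, so v_5 = 7^{−1} = 8 (mod 11).
  v = [7, 3, 2, 2, 8].
Step 2: syndromes of r = [5, 4, 3, 9, 7] (all sums mod 11).
  S_0 = Σ v_i r_i = 7·5 + 3·4 + 2·3 + 2·9 + 8·7 = 127 ≡ 6.
  S_1 = Σ v_i α_i r_i = 7·6·5 + 3·4·4 + 2·1·3 + 2·8·9 + 8·2·7 = 520 ≡ 3.
  α_i^2 mod 11 = [3, 5, 1, 9, 4].
  S_2 = Σ v_i α_i^2 r_i = 7·3·5 + 3·5·4 + 2·1·3 + 2·9·9 + 8·4·7 = 557 ≡ 7.
  S = (6, 3, 7) ≠ 0, so r is not a codeword (an error is present).
Step 3: locate the error. For a single error e at position i, S_ℓ = v_i·e·α_i^ℓ, so α_err = S_1/S_0.
  S_0^{−1} = 6^{−1} = 2 (mod 11), so α_err = 3·2 = 6 ≡ 6 = α_1. Error position i = 1.
  Consistency check: S_2/S_1 = 7·4 = 28 ≡ 6 = α_err ✓ (single-error assumption holds).
Step 4: error magnitude e = S_0/v_1 = S_0·∏_{j≠1}(α_1 − α_j) = 6·8 = 48 ≡ 4 (mod 11).
Step 5: correct position 1: c_1 = r_1 − e = 5 − 4 ≡ 1 (mod 11). Hence c = [1, 4, 3, 9, 7].
  Check: interpolating c through the α_i gives m(x) = 10 + 4·x (degree < 2) with m(α_i) = c_i for every i, so c is indeed a codeword.


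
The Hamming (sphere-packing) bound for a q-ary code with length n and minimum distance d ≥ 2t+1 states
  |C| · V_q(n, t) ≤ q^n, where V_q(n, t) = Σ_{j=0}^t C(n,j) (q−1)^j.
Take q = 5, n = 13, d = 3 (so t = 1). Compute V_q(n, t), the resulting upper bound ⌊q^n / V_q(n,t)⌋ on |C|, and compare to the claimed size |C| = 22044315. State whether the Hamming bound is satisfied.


V_q(n, t) = 53, q^n = 1220703125, Hamming bound = 23032134, |C| = 22044315 ≤ bound (satisfied).

Step 1: Compute V_q(n, t) = Σ_{j=0}^1 C(n, j) (q−1)^j.
  j = 0: C(13,0)·(4)^0 = 1·1 = 1.
  j = 1: C(13,1)·(4)^1 = 13·4 = 52.
  V_q(n, t) = 1 + 52 = 53.
Step 2: q^n = 5^13 = 1220703125.
Step 3: Hamming bound ⌊q^n / V_q(n,t)⌋ = ⌊1220703125/53⌋ = 23032134.
Step 4: Compare |C| = 22044315 to 23032134: satisfied.
The claimed |C| lies below the Hamming bound.


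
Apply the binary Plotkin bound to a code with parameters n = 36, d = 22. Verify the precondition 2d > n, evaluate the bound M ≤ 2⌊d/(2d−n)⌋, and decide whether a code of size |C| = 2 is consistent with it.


Plotkin bound M ≤ 4; given |C| = 2 ≤ bound (satisfied).

Check applicability: 2d = 44, n = 36.
2d − n = 8 > 0, so Plotkin applies.
Compute d/(2d−n) = 22/8 ≈ 2.7500.
⌊d/(2d−n)⌋ = 2.
Plotkin bound: M ≤ 2·2 = 4.
Given |C| = 2, check: satisfied.
This |C| is below the Plotkin bound.


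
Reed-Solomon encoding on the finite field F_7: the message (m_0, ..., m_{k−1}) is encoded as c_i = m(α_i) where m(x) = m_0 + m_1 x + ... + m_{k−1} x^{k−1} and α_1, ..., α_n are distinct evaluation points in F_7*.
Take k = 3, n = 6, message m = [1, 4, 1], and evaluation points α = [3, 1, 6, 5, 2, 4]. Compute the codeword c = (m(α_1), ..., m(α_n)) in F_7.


c = [1, 6, 5, 4, 6, 5]

Message polynomial: m(x) = 1 + 4·x + 1·x^2 (mod 7).
For each evaluation point α_i, compute m(α_i) mod 7:
  α_1 = 3: Horner steps 1 → 0 → 1, so m(3) = 1.
  α_2 = 1: Horner steps 1 → 5 → 6, so m(1) = 6.
  α_3 = 6: Horner steps 1 → 3 → 5, so m(6) = 5.
  α_4 = 5: Horner steps 1 → 2 → 4, so m(5) = 4.
  α_5 = 2: Horner steps 1 → 6 → 6, so m(2) = 6.
  α_6 = 4: Horner steps 1 → 1 → 5, so m(4) = 5.
Codeword c = [1, 6, 5, 4, 6, 5] ∈ F_7^6.


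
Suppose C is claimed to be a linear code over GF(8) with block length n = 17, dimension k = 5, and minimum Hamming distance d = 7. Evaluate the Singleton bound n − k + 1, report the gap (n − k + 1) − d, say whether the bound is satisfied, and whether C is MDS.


Singleton RHS = n − k + 1 = 13, slack = 6, bound satisfied, not MDS.

Singleton bound: d ≤ n − k + 1.
Here n = 17, k = 5, so n − k + 1 = 13.
Given d = 7, check d ≤ 13: YES.
Slack = (n − k + 1) − d = 6.
The code is NOT MDS (slack = 6 > 0).
Description: the claimed parameters are [17, 5, 7]_8; such a code would be non-MDS.


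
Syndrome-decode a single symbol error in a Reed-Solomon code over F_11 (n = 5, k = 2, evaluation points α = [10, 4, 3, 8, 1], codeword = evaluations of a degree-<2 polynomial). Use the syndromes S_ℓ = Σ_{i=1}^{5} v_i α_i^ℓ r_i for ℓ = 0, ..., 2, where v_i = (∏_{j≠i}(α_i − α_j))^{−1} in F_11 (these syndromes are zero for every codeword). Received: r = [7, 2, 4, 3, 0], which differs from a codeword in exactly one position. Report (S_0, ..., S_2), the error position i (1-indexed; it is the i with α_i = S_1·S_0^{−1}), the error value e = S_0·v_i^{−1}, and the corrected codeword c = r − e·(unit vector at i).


S = (3, 1, 4), error at position 2, error magnitude e = 7, c = [7, 6, 4, 3, 0].

Step 1: column multipliers v_i = (∏_{j≠i}(α_i − α_j))^{−1} mod 11.
  i = 1 (α = 10): (10−4)(10−3)(10−8)(10−1) = 6·7·2·9 = 756 ≡ 8, so v_1 = 8^{−1} = 7 (mod 11).
  i = 2 (α = 4): (4−10)(4−3)(4−8)(4−1) = (−6)·1·(−4)·3 = 72 ≡ 6, so v_2 = 6^{−1} = 2 (mod 11).
  i = 3 (α = 3): (3−10)(3−4)(3−8)(3−1) = (−7)·(−1)·(−5)·2 = −70 ≡ 7, so v_3 = 7^{−1} = 8 (mod 11).
  i = 4 (α = 8): (8−10)(8−4)(8−3)(8−1) = (−2)·4·5·7 = −280 ≡ 6, so v_4 = 6^{−1} = 2 (mod 11).
  i = 5 (α = 1): (1−10)(1−4)(1−3)(1−8) = (−9)·(−3)·(−2)·(−7) = 378 ≡ 4, so v_5 = 4^{−1} = 3 (mod 11).
  v = [7, 2, 8, 2, 3].
Step 2: syndromes of r = [7, 2, 4, 3, 0] (all sums mod 11).
  S_0 = Σ v_i r_i = 7·7 + 2·2 + 8·4 + 2·3 + 3·0 = 91 ≡ 3.
  S_1 = Σ v_i α_i r_i = 7·10·7 + 2·4·2 + 8·3·4 + 2·8·3 + 3·1·0 = 650 ≡ 1.
  α_i^2 mod 11 = [1, 5, 9, 9, 1].
  S_2 = Σ v_i α_i^2 r_i = 7·1·7 + 2·5·2 + 8·9·4 + 2·9·3 + 3·1·0 = 411 ≡ 4.
  S = (3, 1, 4) ≠ 0, so r is not a codeword (an error is present).
Step 3: locate the error. For a single error e at position i, S_ℓ = v_i·e·α_i^ℓ, so α_err = S_1/S_0.
  S_0^{−1} = 3^{−1} = 4 (mod 11), so α_err = 1·4 = 4 ≡ 4 = α_2. Error position i = 2.
  Consistency check: S_2/S_1 = 4·1 = 4 ≡ 4 = α_err ✓ (single-error assumption holds).
Step 4: error magnitude e = S_0/v_2 = S_0·∏_{j≠2}(α_2 − α_j) = 3·6 = 18 ≡ 7 (mod 11).
Step 5: correct position 2: c_2 = r_2 − e = 2 − 7 ≡ 6 (mod 11). Hence c = [7, 6, 4, 3, 0].
  Check: interpolating c through the α_i gives m(x) = 9 + 2·x (degree < 2) with m(α_i) = c_i for every i, so c is indeed a codeword.


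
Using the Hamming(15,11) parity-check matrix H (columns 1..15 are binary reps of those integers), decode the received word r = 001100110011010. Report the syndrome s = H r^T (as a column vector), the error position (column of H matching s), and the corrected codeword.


s = (0, 0, 0, 1)^T, error position = 1, corrected codeword c = 101100110011010

Compute s = H r^T mod 2 one row at a time:
  s_1 = 1 + 0 + 0 + 1 + 1 + 0 + 1 + 0 = 4 ≡ 0 (mod 2).
  s_2 = 1 + 0 + 0 + 1 + 1 + 0 + 1 + 0 = 4 ≡ 0 (mod 2).
  s_3 = 0 + 1 + 0 + 1 + 0 + 1 + 1 + 0 = 4 ≡ 0 (mod 2).
  s_4 = 0 + 1 + 0 + 1 + 0 + 1 + 0 + 0 = 3 ≡ 1 (mod 2).
s = (0, 0, 0, 1)^T — this equals column 1 of H (binary 0001), so error is at position 1.
Correct: flip bit 1 of r = 001100110011010 to get c = 101100110011010.


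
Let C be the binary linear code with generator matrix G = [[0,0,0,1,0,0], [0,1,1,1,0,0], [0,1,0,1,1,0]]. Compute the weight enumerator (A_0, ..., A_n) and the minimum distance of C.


Weight distribution: A_0 = 1, A_1 = 1, A_2 = 3, A_3 = 3. Minimum distance d = 1.

Enumerate all 2^3 = 8 messages m ∈ F_2^3.
For each, compute codeword c = mG in F_2^6, then tally its weight.
  m = 000 → c = 000000, weight = 0.
  m = 100 → c = 000100, weight = 1.
  m = 010 → c = 011100, weight = 3.
  m = 110 → c = 011000, weight = 2.
  m = 001 → c = 010110, weight = 3.
  m = 101 → c = 010010, weight = 2.
  m = 011 → c = 001010, weight = 2.
  m = 111 → c = 001110, weight = 3.
Tally weights:
  weight 0: 1 codewords.
  weight 1: 1 codewords.
  weight 2: 3 codewords.
  weight 3: 3 codewords.
Minimum distance d = smallest w > 0 with A_w > 0 = 1.
Sanity: Σ A_w = 8 = 2^3 = 8 ✓.


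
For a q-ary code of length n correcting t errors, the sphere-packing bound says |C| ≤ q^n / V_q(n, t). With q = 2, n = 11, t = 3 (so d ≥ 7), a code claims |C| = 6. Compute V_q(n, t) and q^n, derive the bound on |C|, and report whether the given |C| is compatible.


V_q(n, t) = 232, q^n = 2048, Hamming bound = 8, |C| = 6 ≤ bound (satisfied).

Step 1: Compute V_q(n, t) = Σ_{j=0}^3 C(n, j) (q−1)^j.
  j = 0: C(11,0)·(1)^0 = 1·1 = 1.
  j = 1: C(11,1)·(1)^1 = 11·1 = 11.
  j = 2: C(11,2)·(1)^2 = 55·1 = 55.
  j = 3: C(11,3)·(1)^3 = 165·1 = 165.
  V_q(n, t) = 1 + 11 + 55 + 165 = 232.
Step 2: q^n = 2^11 = 2048.
Step 3: Hamming bound ⌊q^n / V_q(n,t)⌋ = ⌊2048/232⌋ = 8.
Step 4: Compare |C| = 6 to 8: satisfied.
The claimed |C| lies below the Hamming bound.


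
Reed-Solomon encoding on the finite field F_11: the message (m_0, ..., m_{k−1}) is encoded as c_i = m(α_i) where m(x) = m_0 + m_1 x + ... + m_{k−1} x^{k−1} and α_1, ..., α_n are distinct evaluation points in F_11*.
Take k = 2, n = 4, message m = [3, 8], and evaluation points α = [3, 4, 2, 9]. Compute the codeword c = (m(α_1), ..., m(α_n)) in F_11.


c = [5, 2, 8, 9]

Message polynomial: m(x) = 3 + 8·x (mod 11).
For each evaluation point α_i, compute m(α_i) mod 11:
  α_1 = 3: Horner steps 8 → 5, so m(3) = 5.
  α_2 = 4: Horner steps 8 → 2, so m(4) = 2.
  α_3 = 2: Horner steps 8 → 8, so m(2) = 8.
  α_4 = 9: Horner steps 8 → 9, so m(9) = 9.
Codeword c = [5, 2, 8, 9] ∈ F_11^4.
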